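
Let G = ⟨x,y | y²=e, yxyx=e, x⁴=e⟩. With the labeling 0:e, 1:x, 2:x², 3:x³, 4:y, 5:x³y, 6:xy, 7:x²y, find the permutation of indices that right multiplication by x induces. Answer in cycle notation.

(0 1 2 3)(4 5 7 6)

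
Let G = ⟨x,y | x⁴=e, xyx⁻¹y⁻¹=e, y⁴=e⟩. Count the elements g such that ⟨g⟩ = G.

⟨g⟩ = G would require ord(g) = |G| = 16, but the maximum element order in G is 4 < 16. So G is not cyclic and no single element generates it: the count is 0.

Answer: 0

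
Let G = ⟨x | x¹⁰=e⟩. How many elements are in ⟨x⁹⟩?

|⟨x⁹⟩| equals the order of x⁹. Compute successive powers until reaching e:
  (x⁹)¹ = x⁹, (x⁹)² = x⁸, (x⁹)³ = x⁷, (x⁹)⁴ = x⁶, (x⁹)⁵ = x⁵, (x⁹)⁶ = x⁴, (x⁹)⁷ = x³, (x⁹)⁸ = x², (x⁹)⁹ = x, (x⁹)¹⁰ = e.
The smallest positive k with (x⁹)ᵏ = e is 10, so |⟨x⁹⟩| = 10.

Answer: 10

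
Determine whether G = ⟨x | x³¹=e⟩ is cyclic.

|G| = 31. The element x has order 31 (its powers give 31 distinct elements), so ⟨x⟩ = G and G is cyclic.

Answer: Yes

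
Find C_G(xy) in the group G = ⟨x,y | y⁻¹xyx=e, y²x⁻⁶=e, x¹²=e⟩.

⟨xy⟩ ⊆ C_G(xy) since powers of xy commute with xy; so |C_G(xy)| ≥ |⟨xy⟩| = 4.
By orbit–stabilizer, |C_G(xy)| = |G| / |conj. class of xy| = 24 / 6 = 4.
The 4 elements commuting with xy are {e, x⁶, xy, xy⁻¹}.

Answer: {e, x⁶, xy, xy⁻¹}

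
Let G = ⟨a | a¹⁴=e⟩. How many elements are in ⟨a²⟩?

|⟨a²⟩| equals the order of a². Compute successive powers until reaching e:
  (a²)¹ = a², (a²)² = a⁴, (a²)³ = a⁶, (a²)⁴ = a⁸, (a²)⁵ = a¹⁰, (a²)⁶ = a¹², (a²)⁷ = e.
The smallest positive k with (a²)ᵏ = e is 7, so |⟨a²⟩| = 7.

Answer: 7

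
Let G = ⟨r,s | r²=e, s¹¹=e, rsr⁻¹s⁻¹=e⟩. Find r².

Compute successive powers of r, reducing at each step:
  r²: r · r = e

Answer: e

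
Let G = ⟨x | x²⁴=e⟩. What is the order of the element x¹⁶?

Compute successive powers until reaching e:
  (x¹⁶)¹ = x¹⁶, (x¹⁶)² = x⁸, (x¹⁶)³ = e.
The smallest positive k with (x¹⁶)ᵏ = e is 3.

Answer: 3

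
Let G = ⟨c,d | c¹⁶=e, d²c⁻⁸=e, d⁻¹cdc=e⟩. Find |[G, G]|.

G' = [G, G] is generated by all commutators. The generator-pair commutators are: [c, d] = c².
The subgroup they normally generate is {e, c², c⁴, c⁶, c⁸, c¹⁰, c¹², c¹⁴}, of order 8.
Check: |G/G'| = 32/8 = 4 is the order of the abelianisation.

Answer: 8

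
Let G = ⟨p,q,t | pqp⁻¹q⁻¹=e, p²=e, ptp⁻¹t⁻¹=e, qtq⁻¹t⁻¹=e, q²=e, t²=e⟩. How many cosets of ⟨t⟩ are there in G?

First find ord(t) by computing successive powers:
  t¹ = t, t² = e.
So |⟨t⟩| = ord(t) = 2. With |G| = 8, by Lagrange [G : ⟨t⟩] = 8/2 = 4.

Answer: 4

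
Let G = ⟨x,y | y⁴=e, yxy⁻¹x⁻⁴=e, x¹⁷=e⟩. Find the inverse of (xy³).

The order of (xy³) is 4 (smallest k with (xy³)ᵏ = e), so (xy³)⁻¹ = (xy³)³ = x¹³y.
Check: (xy³) · (x¹³y) → (xy³) · x¹³ = y³;   (y³) · y = e, giving e as required.

Answer: x¹³y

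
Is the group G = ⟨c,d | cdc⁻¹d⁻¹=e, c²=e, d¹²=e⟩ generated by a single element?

|G| = 24, but the maximum element order in G is 12 < 24. No single element generates all of G, so G is not cyclic.

Answer: No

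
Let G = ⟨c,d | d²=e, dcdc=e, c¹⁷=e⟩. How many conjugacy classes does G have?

The conjugacy classes (representative and size) are:
  [e] (size 1), [c¹⁶] (size 2), [c²] (size 2), [c³] (size 2), [c¹³] (size 2), [c¹²] (size 2), [c⁶] (size 2), [c¹⁰] (size 2), [c⁹] (size 2), [c⁷d] (size 17).
Class equation: 1 + 2 + 2 + 2 + 2 + 2 + 2 + 2 + 2 + 17 = 34 = |G|. So G has 10 conjugacy classes.

Answer: 10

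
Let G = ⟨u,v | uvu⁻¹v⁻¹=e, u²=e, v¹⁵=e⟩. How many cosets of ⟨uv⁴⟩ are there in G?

First find ord(uv⁴) by computing successive powers:
  (uv⁴)¹ = uv⁴, (uv⁴)² = v⁸, (uv⁴)³ = uv¹², (uv⁴)⁴ = v, (uv⁴)⁵ = uv⁵, (uv⁴)⁶ = v⁹, (uv⁴)⁷ = uv¹³, (uv⁴)⁸ = v², (uv⁴)⁹ = uv⁶, (uv⁴)¹⁰ = v¹⁰, (uv⁴)¹¹ = uv¹⁴, (uv⁴)¹² = v³, (uv⁴)¹³ = uv⁷, (uv⁴)¹⁴ = v¹¹, (uv⁴)¹⁵ = u, (uv⁴)¹⁶ = v⁴, (uv⁴)¹⁷ = uv⁸, (uv⁴)¹⁸ = v¹², (uv⁴)¹⁹ = uv, (uv⁴)²⁰ = v⁵, (uv⁴)²¹ = uv⁹, (uv⁴)²² = v¹³, (uv⁴)²³ = uv², (uv⁴)²⁴ = v⁶, (uv⁴)²⁵ = uv¹⁰, (uv⁴)²⁶ = v¹⁴, (uv⁴)²⁷ = uv³, (uv⁴)²⁸ = v⁷, (uv⁴)²⁹ = uv¹¹, (uv⁴)³⁰ = e.
So |⟨uv⁴⟩| = ord(uv⁴) = 30. With |G| = 30, by Lagrange [G : ⟨uv⁴⟩] = 30/30 = 1.

Answer: 1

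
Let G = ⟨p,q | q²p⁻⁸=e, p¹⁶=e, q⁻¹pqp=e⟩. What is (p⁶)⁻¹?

The order of (p⁶) is 8 (smallest k with (p⁶)ᵏ = e), so (p⁶)⁻¹ = (p⁶)⁷ = p¹⁰.
Check: (p⁶) · (p¹⁰) → (p⁶) · p¹⁰ = e, giving e as required.

Answer: p¹⁰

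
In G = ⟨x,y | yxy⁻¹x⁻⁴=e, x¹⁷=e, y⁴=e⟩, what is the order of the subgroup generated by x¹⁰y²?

|⟨x¹⁰y²⟩| equals the order of x¹⁰y². Compute successive powers until reaching e:
  (x¹⁰y²)¹ = x¹⁰y², (x¹⁰y²)² = e.
The smallest positive k with (x¹⁰y²)ᵏ = e is 2, so |⟨x¹⁰y²⟩| = 2.

Answer: 2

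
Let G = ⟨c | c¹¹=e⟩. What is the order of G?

G is generated by a single element, so G is cyclic. The relator gives c¹¹ = e and no smaller power is forced to be e, so the 11 powers {c, e, c², c³, c⁴, c⁵, c⁶, c⁷, c⁸, c⁹, c¹⁰} are distinct. Hence |G| = 11.

Answer: 11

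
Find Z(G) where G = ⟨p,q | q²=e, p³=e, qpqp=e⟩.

An element z ∈ Z(G) iff z commutes with every generator.
For example e is central: e·p = p = p·e; e·q = q = q·e.
Whereas p ∉ Z(G) since p·q = pq ≠ p²q = q·p.
Checking each of the 6 elements this way gives Z(G) = {e}, of order 1.

Answer: {e}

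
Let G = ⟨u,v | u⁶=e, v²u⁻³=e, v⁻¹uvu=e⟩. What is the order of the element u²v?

Compute successive powers until reaching e:
  (u²v)¹ = u²v, (u²v)² = u³, (u²v)³ = u²v⁻¹, (u²v)⁴ = e.
The smallest positive k with (u²v)ᵏ = e is 4.

Answer: 4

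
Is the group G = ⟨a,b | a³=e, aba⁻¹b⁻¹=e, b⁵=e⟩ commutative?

Each pair of generators commutes: a·b = ab = b·a. Since the generators pairwise commute, every element of G commutes with every other, so G is abelian.

Answer: Yes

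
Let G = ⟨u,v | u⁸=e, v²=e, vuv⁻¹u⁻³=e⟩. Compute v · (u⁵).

Compute v · (u⁵) by multiplying left to right and reducing via the relations at each step:
  v · u⁵ = u⁷v

Answer: u⁷v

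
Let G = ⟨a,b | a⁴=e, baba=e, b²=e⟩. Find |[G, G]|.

G' = [G, G] is generated by all commutators. The generator-pair commutators are: [a, b] = a².
The subgroup they normally generate is {e, a²}, of order 2.
Check: |G/G'| = 8/2 = 4 is the order of the abelianisation.

Answer: 2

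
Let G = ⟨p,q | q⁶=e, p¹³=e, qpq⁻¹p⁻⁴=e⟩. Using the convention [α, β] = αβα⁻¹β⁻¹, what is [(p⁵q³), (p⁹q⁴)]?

[(p⁵q³), (p⁹q⁴)] = (p⁵q³)·(p⁹q⁴)·(p⁵q³)⁻¹·(p⁹q⁴)⁻¹.
  (p⁵q³) · (p⁹q⁴) = p⁹q
  (p⁹q) · (p⁵q³) = p³q⁴
  (p³q⁴) · (p¹²q²) = p⁷

Answer: p⁷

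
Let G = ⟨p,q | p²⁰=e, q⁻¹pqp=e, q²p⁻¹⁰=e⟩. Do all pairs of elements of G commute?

p·q = pq but q·p = p⁹q⁻¹, so p·q ≠ q·p and G is not abelian.

Answer: No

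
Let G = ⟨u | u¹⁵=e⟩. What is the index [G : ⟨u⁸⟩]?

First find ord(u⁸) by computing successive powers:
  (u⁸)¹ = u⁸, (u⁸)² = u, (u⁸)³ = u⁹, (u⁸)⁴ = u², (u⁸)⁵ = u¹⁰, (u⁸)⁶ = u³, (u⁸)⁷ = u¹¹, (u⁸)⁸ = u⁴, (u⁸)⁹ = u¹², (u⁸)¹⁰ = u⁵, (u⁸)¹¹ = u¹³, (u⁸)¹² = u⁶, (u⁸)¹³ = u¹⁴, (u⁸)¹⁴ = u⁷, (u⁸)¹⁵ = e.
So |⟨u⁸⟩| = ord(u⁸) = 15. With |G| = 15, by Lagrange [G : ⟨u⁸⟩] = 15/15 = 1.

Answer: 1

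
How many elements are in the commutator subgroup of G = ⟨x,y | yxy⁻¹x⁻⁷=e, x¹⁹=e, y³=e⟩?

G' = [G, G] is generated by all commutators. The generator-pair commutators are: [x, y] = x¹³.
The subgroup they normally generate is {e, x, x², x³, x⁴, x⁵, x⁶, x⁷, x⁸, x⁹, x¹⁰, x¹¹, x¹², x¹³, x¹⁴, x¹⁵, x¹⁶, x¹⁷, x¹⁸}, of order 19.
Check: |G/G'| = 57/19 = 3 is the order of the abelianisation.

Answer: 19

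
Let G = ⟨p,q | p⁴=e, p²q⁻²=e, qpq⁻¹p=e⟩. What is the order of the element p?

Compute successive powers until reaching e:
  p¹ = p, p² = p², p³ = p³, p⁴ = e.
The smallest positive k with pᵏ = e is 4.

Answer: 4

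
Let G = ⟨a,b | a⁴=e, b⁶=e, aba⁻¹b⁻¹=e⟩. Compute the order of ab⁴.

Compute successive powers until reaching e:
  (ab⁴)¹ = ab⁴, (ab⁴)² = a²b², (ab⁴)³ = a³, (ab⁴)⁴ = b⁴, (ab⁴)⁵ = ab², (ab⁴)⁶ = a², (ab⁴)⁷ = a³b⁴, (ab⁴)⁸ = b², (ab⁴)⁹ = a, (ab⁴)¹⁰ = a²b⁴, (ab⁴)¹¹ = a³b², (ab⁴)¹² = e.
The smallest positive k with (ab⁴)ᵏ = e is 12.

Answer: 12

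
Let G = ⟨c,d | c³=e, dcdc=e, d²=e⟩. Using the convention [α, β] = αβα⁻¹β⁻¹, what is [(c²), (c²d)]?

[(c²), (c²d)] = (c²)·(c²d)·(c²)⁻¹·(c²d)⁻¹.
  (c²) · (c²d) = cd
  (cd) · c = d
  d · (c²d) = c

Answer: c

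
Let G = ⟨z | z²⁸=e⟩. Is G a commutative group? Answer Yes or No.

G has a single generator, so G is cyclic and hence abelian.

Answer: Yes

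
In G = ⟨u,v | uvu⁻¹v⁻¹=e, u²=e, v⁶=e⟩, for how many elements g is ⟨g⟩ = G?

⟨g⟩ = G would require ord(g) = |G| = 12, but the maximum element order in G is 6 < 12. So G is not cyclic and no single element generates it: the count is 0.

Answer: 0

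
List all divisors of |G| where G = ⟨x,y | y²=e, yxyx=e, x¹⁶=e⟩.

|G| = 32 = 2⁵. By Lagrange's theorem the order of any subgroup divides 32; the divisors of 32 are 1, 2, 4, 8, 16, 32.

Answer: 1, 2, 4, 8, 16, 32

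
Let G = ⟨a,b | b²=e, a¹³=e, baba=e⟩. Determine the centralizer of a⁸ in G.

⟨a⁸⟩ ⊆ C_G(a⁸) since powers of a⁸ commute with a⁸; so |C_G(a⁸)| ≥ |⟨a⁸⟩| = 13.
By orbit–stabilizer, |C_G(a⁸)| = |G| / |conj. class of a⁸| = 26 / 2 = 13.
The 13 elements commuting with a⁸ are {e, a, a², a³, a⁴, a⁵, a⁶, a⁷, a⁸, a⁹, a¹⁰, a¹¹, a¹²}.

Answer: {e, a, a², a³, a⁴, a⁵, a⁶, a⁷, a⁸, a⁹, a¹⁰, a¹¹, a¹²}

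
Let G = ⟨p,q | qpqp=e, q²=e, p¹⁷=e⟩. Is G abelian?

p·q = pq but q·p = p¹⁶q, so p·q ≠ q·p and G is not abelian.

Answer: No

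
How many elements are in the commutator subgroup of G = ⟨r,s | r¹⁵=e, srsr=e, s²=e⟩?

G' = [G, G] is generated by all commutators. The generator-pair commutators are: [r, s] = r².
The subgroup they normally generate is {e, r, r², r³, r⁴, r⁵, r⁶, r⁷, r⁸, r⁹, r¹⁰, r¹¹, r¹², r¹³, r¹⁴}, of order 15.
Check: |G/G'| = 30/15 = 2 is the order of the abelianisation.

Answer: 15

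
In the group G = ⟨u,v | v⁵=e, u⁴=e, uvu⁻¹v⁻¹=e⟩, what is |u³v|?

Compute successive powers until reaching e:
  (u³v)¹ = u³v, (u³v)² = u²v², (u³v)³ = uv³, (u³v)⁴ = v⁴, (u³v)⁵ = u³, (u³v)⁶ = u²v, (u³v)⁷ = uv², (u³v)⁸ = v³, (u³v)⁹ = u³v⁴, (u³v)¹⁰ = u², (u³v)¹¹ = uv, (u³v)¹² = v², (u³v)¹³ = u³v³, (u³v)¹⁴ = u²v⁴, (u³v)¹⁵ = u, (u³v)¹⁶ = v, (u³v)¹⁷ = u³v², (u³v)¹⁸ = u²v³, (u³v)¹⁹ = uv⁴, (u³v)²⁰ = e.
The smallest positive k with (u³v)ᵏ = e is 20.

Answer: 20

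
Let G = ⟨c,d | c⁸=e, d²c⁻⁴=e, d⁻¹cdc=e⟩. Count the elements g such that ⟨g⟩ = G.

⟨g⟩ = G would require ord(g) = |G| = 16, but the maximum element order in G is 8 < 16. So G is not cyclic and no single element generates it: the count is 0.

Answer: 0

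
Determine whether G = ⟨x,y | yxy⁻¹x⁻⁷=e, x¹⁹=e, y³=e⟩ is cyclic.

Every cyclic group is abelian. But x·y = xy while y·x = x⁷y, so x·y ≠ y·x and G is not abelian. Hence G is not cyclic.

Answer: No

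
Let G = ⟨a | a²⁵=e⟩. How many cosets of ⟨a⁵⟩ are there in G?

First find ord(a⁵) by computing successive powers:
  (a⁵)¹ = a⁵, (a⁵)² = a¹⁰, (a⁵)³ = a¹⁵, (a⁵)⁴ = a²⁰, (a⁵)⁵ = e.
So |⟨a⁵⟩| = ord(a⁵) = 5. With |G| = 25, by Lagrange [G : ⟨a⁵⟩] = 25/5 = 5.

Answer: 5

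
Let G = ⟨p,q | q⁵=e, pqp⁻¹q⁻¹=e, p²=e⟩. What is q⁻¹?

The order of q is 5 (smallest k with qᵏ = e), so q⁻¹ = q⁴ = q⁴.
Check: q · (q⁴) → q · q⁴ = e, giving e as required.

Answer: q⁴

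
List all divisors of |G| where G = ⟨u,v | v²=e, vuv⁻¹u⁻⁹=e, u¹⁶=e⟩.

|G| = 32 = 2⁵. By Lagrange's theorem the order of any subgroup divides 32; the divisors of 32 are 1, 2, 4, 8, 16, 32.

Answer: 1, 2, 4, 8, 16, 32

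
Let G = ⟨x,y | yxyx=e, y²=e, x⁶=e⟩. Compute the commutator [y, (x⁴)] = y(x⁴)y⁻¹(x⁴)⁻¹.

[y, (x⁴)] = y·(x⁴)·y⁻¹·(x⁴)⁻¹.
  y · (x⁴) = x²y
  (x²y) · y = x²
  (x²) · (x²) = x⁴

Answer: x⁴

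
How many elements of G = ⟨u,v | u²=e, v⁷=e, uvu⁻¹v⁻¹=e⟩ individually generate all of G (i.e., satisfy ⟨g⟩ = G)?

G is cyclic of order 14. An element generates G iff its order is 14, and a cyclic group of order 14 has exactly φ(14) = 6 such elements.

Answer: 6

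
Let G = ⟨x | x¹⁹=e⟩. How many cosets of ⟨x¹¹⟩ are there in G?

First find ord(x¹¹) by computing successive powers:
  (x¹¹)¹ = x¹¹, (x¹¹)² = x³, (x¹¹)³ = x¹⁴, (x¹¹)⁴ = x⁶, (x¹¹)⁵ = x¹⁷, (x¹¹)⁶ = x⁹, (x¹¹)⁷ = x, (x¹¹)⁸ = x¹², (x¹¹)⁹ = x⁴, (x¹¹)¹⁰ = x¹⁵, (x¹¹)¹¹ = x⁷, (x¹¹)¹² = x¹⁸, (x¹¹)¹³ = x¹⁰, (x¹¹)¹⁴ = x², (x¹¹)¹⁵ = x¹³, (x¹¹)¹⁶ = x⁵, (x¹¹)¹⁷ = x¹⁶, (x¹¹)¹⁸ = x⁸, (x¹¹)¹⁹ = e.
So |⟨x¹¹⟩| = ord(x¹¹) = 19. With |G| = 19, by Lagrange [G : ⟨x¹¹⟩] = 19/19 = 1.

Answer: 1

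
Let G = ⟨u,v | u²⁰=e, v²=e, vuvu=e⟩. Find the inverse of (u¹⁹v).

The order of (u¹⁹v) is 2 (smallest k with (u¹⁹v)ᵏ = e), so (u¹⁹v)⁻¹ = (u¹⁹v)¹ = u¹⁹v.
Check: (u¹⁹v) · (u¹⁹v) → (u¹⁹v) · u¹⁹ = v;   v · v = e, giving e as required.

Answer: u¹⁹v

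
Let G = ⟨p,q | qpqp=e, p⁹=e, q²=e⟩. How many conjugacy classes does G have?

The conjugacy classes (representative and size) are:
  [e] (size 1), [p⁸] (size 2), [p⁷] (size 2), [p⁶] (size 2), [p⁵] (size 2), [p⁴q] (size 9).
Class equation: 1 + 2 + 2 + 2 + 2 + 9 = 18 = |G|. So G has 6 conjugacy classes.

Answer: 6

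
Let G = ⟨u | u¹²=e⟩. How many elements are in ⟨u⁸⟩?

|⟨u⁸⟩| equals the order of u⁸. Compute successive powers until reaching e:
  (u⁸)¹ = u⁸, (u⁸)² = u⁴, (u⁸)³ = e.
The smallest positive k with (u⁸)ᵏ = e is 3, so |⟨u⁸⟩| = 3.

Answer: 3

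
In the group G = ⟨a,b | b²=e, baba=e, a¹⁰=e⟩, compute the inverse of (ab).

The order of (ab) is 2 (smallest k with (ab)ᵏ = e), so (ab)⁻¹ = (ab)¹ = ab.
Check: (ab) · (ab) → (ab) · a = b;   b · b = e, giving e as required.

Answer: ab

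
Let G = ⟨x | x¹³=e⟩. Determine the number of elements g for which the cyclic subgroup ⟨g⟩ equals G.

G is cyclic of order 13. An element generates G iff its order is 13, and a cyclic group of order 13 has exactly φ(13) = 12 such elements.

Answer: 12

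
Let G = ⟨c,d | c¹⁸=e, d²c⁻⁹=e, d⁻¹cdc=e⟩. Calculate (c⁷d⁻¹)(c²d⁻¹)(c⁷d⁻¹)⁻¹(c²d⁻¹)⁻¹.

[(c⁷d⁻¹), (c²d⁻¹)] = (c⁷d⁻¹)·(c²d⁻¹)·(c⁷d⁻¹)⁻¹·(c²d⁻¹)⁻¹.
  (c⁷d⁻¹) · (c²d⁻¹) = c¹⁴
  (c¹⁴) · (c⁷d) = c³d
  (c³d) · (c²d) = c¹⁰

Answer: c¹⁰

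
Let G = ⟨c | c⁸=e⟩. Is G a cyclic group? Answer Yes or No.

|G| = 8. The element c has order 8 (its powers give 8 distinct elements), so ⟨c⟩ = G and G is cyclic.

Answer: Yes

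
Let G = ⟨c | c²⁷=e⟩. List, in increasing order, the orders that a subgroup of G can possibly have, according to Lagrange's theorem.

|G| = 27 = 3³. By Lagrange's theorem the order of any subgroup divides 27; the divisors of 27 are 1, 3, 9, 27.

Answer: 1, 3, 9, 27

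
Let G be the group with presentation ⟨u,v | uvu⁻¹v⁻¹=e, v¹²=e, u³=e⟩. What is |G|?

Enumerate words in the generators, reducing via the relations: the distinct elements are
  {e, u, v, uv, u², v², v³, v⁴, v⁵, v⁶, v⁷, v⁸, v⁹, uv², uv³, uv⁴, uv⁵, uv⁶, uv⁷, uv⁸, uv⁹, u²v, v¹¹, v¹⁰, uv¹¹, uv¹⁰, u²v², u²v³, u²v⁴, u²v⁵, u²v⁶, u²v⁷, u²v⁸, u²v⁹, u²v¹¹, u²v¹⁰}.
No further products give new elements, so |G| = 36.

Answer: 36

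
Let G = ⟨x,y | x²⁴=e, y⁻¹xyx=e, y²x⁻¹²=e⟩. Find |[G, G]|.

G' = [G, G] is generated by all commutators. The generator-pair commutators are: [x, y] = x².
The subgroup they normally generate is {e, x², x⁴, x⁶, x⁸, x¹⁰, x¹², x¹⁴, x¹⁶, x¹⁸, x²⁰, x²²}, of order 12.
Check: |G/G'| = 48/12 = 4 is the order of the abelianisation.

Answer: 12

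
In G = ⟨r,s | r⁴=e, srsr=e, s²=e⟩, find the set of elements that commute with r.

⟨r⟩ ⊆ C_G(r) since powers of r commute with r; so |C_G(r)| ≥ |⟨r⟩| = 4.
By orbit–stabilizer, |C_G(r)| = |G| / |conj. class of r| = 8 / 2 = 4.
The 4 elements commuting with r are {e, r, r², r³}.

Answer: {e, r, r², r³}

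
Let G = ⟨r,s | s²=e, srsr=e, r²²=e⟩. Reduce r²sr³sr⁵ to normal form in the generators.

Multiply left to right, reducing at each step:
  (r²) · s = r²s
  (r²s) · r³ = r²¹s
  (r²¹s) · s = r²¹
  (r²¹) · r⁵ = r⁴

Answer: r⁴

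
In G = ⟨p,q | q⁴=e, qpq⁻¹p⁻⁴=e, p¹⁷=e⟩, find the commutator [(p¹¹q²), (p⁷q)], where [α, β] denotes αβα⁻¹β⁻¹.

[(p¹¹q²), (p⁷q)] = (p¹¹q²)·(p⁷q)·(p¹¹q²)⁻¹·(p⁷q)⁻¹.
  (p¹¹q²) · (p⁷q) = p⁴q³
  (p⁴q³) · (p¹¹q²) = p¹¹q
  (p¹¹q) · (p¹¹q³) = p⁴

Answer: p⁴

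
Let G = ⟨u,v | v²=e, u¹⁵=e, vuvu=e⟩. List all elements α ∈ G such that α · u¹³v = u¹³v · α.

⟨u¹³v⟩ ⊆ C_G(u¹³v) since powers of u¹³v commute with u¹³v; so |C_G(u¹³v)| ≥ |⟨u¹³v⟩| = 2.
By orbit–stabilizer, |C_G(u¹³v)| = |G| / |conj. class of u¹³v| = 30 / 15 = 2.
The 2 elements commuting with u¹³v are {e, u¹³v}.

Answer: {e, u¹³v}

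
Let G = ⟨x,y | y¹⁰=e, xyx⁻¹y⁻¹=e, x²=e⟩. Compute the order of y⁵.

Compute successive powers until reaching e:
  (y⁵)¹ = y⁵, (y⁵)² = e.
The smallest positive k with (y⁵)ᵏ = e is 2.

Answer: 2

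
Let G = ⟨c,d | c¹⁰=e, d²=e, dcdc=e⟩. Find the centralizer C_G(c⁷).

⟨c⁷⟩ ⊆ C_G(c⁷) since powers of c⁷ commute with c⁷; so |C_G(c⁷)| ≥ |⟨c⁷⟩| = 10.
By orbit–stabilizer, |C_G(c⁷)| = |G| / |conj. class of c⁷| = 20 / 2 = 10.
The 10 elements commuting with c⁷ are {e, c, c², c³, c⁴, c⁵, c⁶, c⁷, c⁸, c⁹}.

Answer: {e, c, c², c³, c⁴, c⁵, c⁶, c⁷, c⁸, c⁹}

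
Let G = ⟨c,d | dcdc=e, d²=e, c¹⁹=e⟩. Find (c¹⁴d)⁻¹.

The order of (c¹⁴d) is 2 (smallest k with (c¹⁴d)ᵏ = e), so (c¹⁴d)⁻¹ = (c¹⁴d)¹ = c¹⁴d.
Check: (c¹⁴d) · (c¹⁴d) → (c¹⁴d) · c¹⁴ = d;   d · d = e, giving e as required.

Answer: c¹⁴d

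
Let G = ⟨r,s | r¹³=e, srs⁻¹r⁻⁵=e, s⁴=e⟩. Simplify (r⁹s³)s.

Compute (r⁹s³) · s by multiplying left to right and reducing via the relations at each step:
  (r⁹s³) · s = r⁹

Answer: r⁹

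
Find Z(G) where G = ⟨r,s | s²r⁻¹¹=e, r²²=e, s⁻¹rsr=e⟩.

An element z ∈ Z(G) iff z commutes with every generator.
For example r¹¹ is central: (r¹¹)·r = r¹² = r·(r¹¹); (r¹¹)·s = s⁻¹ = s·(r¹¹).
Whereas r ∉ Z(G) since r·s = rs ≠ r¹⁰s⁻¹ = s·r.
Checking each of the 44 elements this way gives Z(G) = {e, r¹¹}, of order 2.

Answer: {e, r¹¹}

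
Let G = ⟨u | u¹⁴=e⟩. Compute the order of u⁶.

Compute successive powers until reaching e:
  (u⁶)¹ = u⁶, (u⁶)² = u¹², (u⁶)³ = u⁴, (u⁶)⁴ = u¹⁰, (u⁶)⁵ = u², (u⁶)⁶ = u⁸, (u⁶)⁷ = e.
The smallest positive k with (u⁶)ᵏ = e is 7.

Answer: 7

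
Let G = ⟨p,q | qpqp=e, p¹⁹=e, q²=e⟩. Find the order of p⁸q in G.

Compute successive powers until reaching e:
  (p⁸q)¹ = p⁸q, (p⁸q)² = e.
The smallest positive k with (p⁸q)ᵏ = e is 2.

Answer: 2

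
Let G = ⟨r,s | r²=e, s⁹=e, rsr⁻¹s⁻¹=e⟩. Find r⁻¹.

The order of r is 2 (smallest k with rᵏ = e), so r⁻¹ = r¹ = r.
Check: r · r → r · r = e, giving e as required.

Answer: r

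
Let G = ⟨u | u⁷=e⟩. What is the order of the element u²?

Compute successive powers until reaching e:
  (u²)¹ = u², (u²)² = u⁴, (u²)³ = u⁶, (u²)⁴ = u, (u²)⁵ = u³, (u²)⁶ = u⁵, (u²)⁷ = e.
The smallest positive k with (u²)ᵏ = e is 7.

Answer: 7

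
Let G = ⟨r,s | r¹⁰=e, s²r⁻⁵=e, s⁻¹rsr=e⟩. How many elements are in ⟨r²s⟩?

|⟨r²s⟩| equals the order of r²s. Compute successive powers until reaching e:
  (r²s)¹ = r²s, (r²s)² = r⁵, (r²s)³ = r²s⁻¹, (r²s)⁴ = e.
The smallest positive k with (r²s)ᵏ = e is 4, so |⟨r²s⟩| = 4.

Answer: 4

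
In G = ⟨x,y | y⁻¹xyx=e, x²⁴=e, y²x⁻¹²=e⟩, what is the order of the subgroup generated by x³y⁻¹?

|⟨x³y⁻¹⟩| equals the order of x³y⁻¹. Compute successive powers until reaching e:
  (x³y⁻¹)¹ = x³y⁻¹, (x³y⁻¹)² = x¹², (x³y⁻¹)³ = x³y, (x³y⁻¹)⁴ = e.
The smallest positive k with (x³y⁻¹)ᵏ = e is 4, so |⟨x³y⁻¹⟩| = 4.

Answer: 4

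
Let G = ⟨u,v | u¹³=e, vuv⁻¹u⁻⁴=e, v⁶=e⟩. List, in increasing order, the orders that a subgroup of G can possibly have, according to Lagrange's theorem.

|G| = 78 = 2 · 3 · 13. By Lagrange's theorem the order of any subgroup divides 78; the divisors of 78 are 1, 2, 3, 6, 13, 26, 39, 78.

Answer: 1, 2, 3, 6, 13, 26, 39, 78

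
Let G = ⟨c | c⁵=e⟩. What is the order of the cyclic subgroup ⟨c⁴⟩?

|⟨c⁴⟩| equals the order of c⁴. Compute successive powers until reaching e:
  (c⁴)¹ = c⁴, (c⁴)² = c³, (c⁴)³ = c², (c⁴)⁴ = c, (c⁴)⁵ = e.
The smallest positive k with (c⁴)ᵏ = e is 5, so |⟨c⁴⟩| = 5.

Answer: 5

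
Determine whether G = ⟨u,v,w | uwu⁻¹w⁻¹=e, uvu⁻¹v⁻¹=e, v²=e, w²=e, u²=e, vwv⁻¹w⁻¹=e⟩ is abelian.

Each pair of generators commutes: u·v = uv = v·u; u·w = uw = w·u; v·w = vw = w·v. Since the generators pairwise commute, every element of G commutes with every other, so G is abelian.

Answer: Yes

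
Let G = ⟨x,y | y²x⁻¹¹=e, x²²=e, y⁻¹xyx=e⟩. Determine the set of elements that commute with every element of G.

An element z ∈ Z(G) iff z commutes with every generator.
For example x¹¹ is central: (x¹¹)·x = x¹² = x·(x¹¹); (x¹¹)·y = y⁻¹ = y·(x¹¹).
Whereas x ∉ Z(G) since x·y = xy ≠ x¹⁰y⁻¹ = y·x.
Checking each of the 44 elements this way gives Z(G) = {e, x¹¹}, of order 2.

Answer: {e, x¹¹}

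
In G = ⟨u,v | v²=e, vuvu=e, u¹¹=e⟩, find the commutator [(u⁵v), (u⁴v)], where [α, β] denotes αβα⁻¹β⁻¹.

[(u⁵v), (u⁴v)] = (u⁵v)·(u⁴v)·(u⁵v)⁻¹·(u⁴v)⁻¹.
  (u⁵v) · (u⁴v) = u
  u · (u⁵v) = u⁶v
  (u⁶v) · (u⁴v) = u²

Answer: u²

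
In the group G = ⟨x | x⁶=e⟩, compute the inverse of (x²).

The order of (x²) is 3 (smallest k with (x²)ᵏ = e), so (x²)⁻¹ = (x²)² = x⁴.
Check: (x²) · (x⁴) → (x²) · x⁴ = e, giving e as required.

Answer: x⁴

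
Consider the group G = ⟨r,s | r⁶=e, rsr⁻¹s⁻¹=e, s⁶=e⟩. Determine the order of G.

Enumerate words in the generators, reducing via the relations: the distinct elements are
  {e, r, s, rs, r², r³, r⁴, r⁵, s², s³, s⁴, s⁵, rs², rs³, rs⁴, rs⁵, r²s, r³s, r⁴s, r⁵s, r²s², r²s³, r²s⁴, r²s⁵, r³s², r³s³, r³s⁴, r³s⁵, r⁴s², r⁴s³, r⁴s⁴, r⁴s⁵, r⁵s², r⁵s³, r⁵s⁴, r⁵s⁵}.
No further products give new elements, so |G| = 36.

Answer: 36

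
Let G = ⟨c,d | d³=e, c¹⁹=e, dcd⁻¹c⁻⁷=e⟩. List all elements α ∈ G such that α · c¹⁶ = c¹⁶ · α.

⟨c¹⁶⟩ ⊆ C_G(c¹⁶) since powers of c¹⁶ commute with c¹⁶; so |C_G(c¹⁶)| ≥ |⟨c¹⁶⟩| = 19.
By orbit–stabilizer, |C_G(c¹⁶)| = |G| / |conj. class of c¹⁶| = 57 / 3 = 19.
The 19 elements commuting with c¹⁶ are {e, c, c², c³, c⁴, c⁵, c⁶, c⁷, c⁸, c⁹, c¹⁰, c¹¹, c¹², c¹³, c¹⁴, c¹⁵, c¹⁶, c¹⁷, c¹⁸}.

Answer: {e, c, c², c³, c⁴, c⁵, c⁶, c⁷, c⁸, c⁹, c¹⁰, c¹¹, c¹², c¹³, c¹⁴, c¹⁵, c¹⁶, c¹⁷, c¹⁸}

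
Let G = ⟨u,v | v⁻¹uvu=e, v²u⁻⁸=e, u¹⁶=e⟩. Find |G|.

Enumerate words in the generators, reducing via the relations: the distinct elements are
  {e, u, v, uv, u², u³, u⁴, u⁵, u⁶, u⁷, u⁸, u⁹, u²v, u³v, u¹², u¹³, u¹¹, u¹⁰, u¹⁴, u¹⁵, u⁴v, u⁵v, u⁶v, u⁷v, v⁻¹, uv⁻¹, u²v⁻¹, u³v⁻¹, u⁴v⁻¹, u⁵v⁻¹, u⁶v⁻¹, u⁷v⁻¹}.
No further products give new elements, so |G| = 32.

Answer: 32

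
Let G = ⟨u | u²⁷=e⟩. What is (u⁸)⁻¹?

The order of (u⁸) is 27 (smallest k with (u⁸)ᵏ = e), so (u⁸)⁻¹ = (u⁸)²⁶ = u¹⁹.
Check: (u⁸) · (u¹⁹) → (u⁸) · u¹⁹ = e, giving e as required.

Answer: u¹⁹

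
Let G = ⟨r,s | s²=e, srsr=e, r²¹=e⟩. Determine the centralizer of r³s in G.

⟨r³s⟩ ⊆ C_G(r³s) since powers of r³s commute with r³s; so |C_G(r³s)| ≥ |⟨r³s⟩| = 2.
By orbit–stabilizer, |C_G(r³s)| = |G| / |conj. class of r³s| = 42 / 21 = 2.
The 2 elements commuting with r³s are {e, r³s}.

Answer: {e, r³s}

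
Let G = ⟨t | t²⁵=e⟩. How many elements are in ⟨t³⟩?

|⟨t³⟩| equals the order of t³. Compute successive powers until reaching e:
  (t³)¹ = t³, (t³)² = t⁶, (t³)³ = t⁹, (t³)⁴ = t¹², (t³)⁵ = t¹⁵, (t³)⁶ = t¹⁸, (t³)⁷ = t²¹, (t³)⁸ = t²⁴, (t³)⁹ = t², (t³)¹⁰ = t⁵, (t³)¹¹ = t⁸, (t³)¹² = t¹¹, (t³)¹³ = t¹⁴, (t³)¹⁴ = t¹⁷, (t³)¹⁵ = t²⁰, (t³)¹⁶ = t²³, (t³)¹⁷ = t, (t³)¹⁸ = t⁴, (t³)¹⁹ = t⁷, (t³)²⁰ = t¹⁰, (t³)²¹ = t¹³, (t³)²² = t¹⁶, (t³)²³ = t¹⁹, (t³)²⁴ = t²², (t³)²⁵ = e.
The smallest positive k with (t³)ᵏ = e is 25, so |⟨t³⟩| = 25.

Answer: 25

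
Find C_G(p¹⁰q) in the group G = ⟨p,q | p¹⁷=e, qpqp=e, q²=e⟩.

⟨p¹⁰q⟩ ⊆ C_G(p¹⁰q) since powers of p¹⁰q commute with p¹⁰q; so |C_G(p¹⁰q)| ≥ |⟨p¹⁰q⟩| = 2.
By orbit–stabilizer, |C_G(p¹⁰q)| = |G| / |conj. class of p¹⁰q| = 34 / 17 = 2.
The 2 elements commuting with p¹⁰q are {e, p¹⁰q}.

Answer: {e, p¹⁰q}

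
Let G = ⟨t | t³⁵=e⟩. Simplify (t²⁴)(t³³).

Compute (t²⁴) · (t³³) by multiplying left to right and reducing via the relations at each step:
  (t²⁴) · t³³ = t²²

Answer: t²²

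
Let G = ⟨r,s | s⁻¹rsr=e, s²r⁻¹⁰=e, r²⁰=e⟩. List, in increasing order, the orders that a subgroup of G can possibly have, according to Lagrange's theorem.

|G| = 40 = 2³ · 5. By Lagrange's theorem the order of any subgroup divides 40; the divisors of 40 are 1, 2, 4, 5, 8, 10, 20, 40.

Answer: 1, 2, 4, 5, 8, 10, 20, 40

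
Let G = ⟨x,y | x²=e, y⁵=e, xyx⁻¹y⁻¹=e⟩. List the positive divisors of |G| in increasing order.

|G| = 10 = 2 · 5. By Lagrange's theorem the order of any subgroup divides 10; the divisors of 10 are 1, 2, 5, 10.

Answer: 1, 2, 5, 10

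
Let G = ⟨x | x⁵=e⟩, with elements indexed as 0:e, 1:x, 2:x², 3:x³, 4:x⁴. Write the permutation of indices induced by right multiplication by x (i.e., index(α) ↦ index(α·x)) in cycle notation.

(0 1 2 3 4)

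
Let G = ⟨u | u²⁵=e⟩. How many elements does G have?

G is generated by a single element, so G is cyclic. The relator gives u²⁵ = e and no smaller power is forced to be e, so the 25 powers {e, u, u², u³, u⁴, u⁵, u⁶, u⁷, u⁸, u⁹, u²², u²³, u²¹, u²⁰, u²⁴, u¹², u¹³, u¹¹, u¹⁰, u¹⁴, u¹⁵, u¹⁶, u¹⁷, u¹⁸, u¹⁹} are distinct. Hence |G| = 25.

Answer: 25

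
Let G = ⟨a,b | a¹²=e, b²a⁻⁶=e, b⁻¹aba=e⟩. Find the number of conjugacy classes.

The conjugacy classes (representative and size) are:
  [e] (size 1), [a¹¹] (size 2), [a²] (size 2), [a⁹] (size 2), [a⁴] (size 2), [a⁵] (size 2), [a⁶] (size 1), [a²b] (size 6), [ab] (size 6).
Class equation: 1 + 2 + 2 + 2 + 2 + 2 + 1 + 6 + 6 = 24 = |G|. So G has 9 conjugacy classes.

Answer: 9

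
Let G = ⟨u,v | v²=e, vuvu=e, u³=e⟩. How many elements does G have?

Enumerate words in the generators, reducing via the relations: the distinct elements are
  {e, u, v, uv, u², u²v}.
No further products give new elements, so |G| = 6.

Answer: 6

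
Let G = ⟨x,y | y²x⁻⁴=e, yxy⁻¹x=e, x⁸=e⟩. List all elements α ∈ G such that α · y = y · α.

⟨y⟩ ⊆ C_G(y) since powers of y commute with y; so |C_G(y)| ≥ |⟨y⟩| = 4.
By orbit–stabilizer, |C_G(y)| = |G| / |conj. class of y| = 16 / 4 = 4.
The 4 elements commuting with y are {e, x⁴, y, y⁻¹}.

Answer: {e, x⁴, y, y⁻¹}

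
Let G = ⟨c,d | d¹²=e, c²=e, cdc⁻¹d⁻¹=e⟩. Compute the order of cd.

Compute successive powers until reaching e:
  (cd)¹ = cd, (cd)² = d², (cd)³ = cd³, (cd)⁴ = d⁴, (cd)⁵ = cd⁵, (cd)⁶ = d⁶, (cd)⁷ = cd⁷, (cd)⁸ = d⁸, (cd)⁹ = cd⁹, (cd)¹⁰ = d¹⁰, (cd)¹¹ = cd¹¹, (cd)¹² = e.
The smallest positive k with (cd)ᵏ = e is 12.

Answer: 12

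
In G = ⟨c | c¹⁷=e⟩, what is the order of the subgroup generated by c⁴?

|⟨c⁴⟩| equals the order of c⁴. Compute successive powers until reaching e:
  (c⁴)¹ = c⁴, (c⁴)² = c⁸, (c⁴)³ = c¹², (c⁴)⁴ = c¹⁶, (c⁴)⁵ = c³, (c⁴)⁶ = c⁷, (c⁴)⁷ = c¹¹, (c⁴)⁸ = c¹⁵, (c⁴)⁹ = c², (c⁴)¹⁰ = c⁶, (c⁴)¹¹ = c¹⁰, (c⁴)¹² = c¹⁴, (c⁴)¹³ = c, (c⁴)¹⁴ = c⁵, (c⁴)¹⁵ = c⁹, (c⁴)¹⁶ = c¹³, (c⁴)¹⁷ = e.
The smallest positive k with (c⁴)ᵏ = e is 17, so |⟨c⁴⟩| = 17.

Answer: 17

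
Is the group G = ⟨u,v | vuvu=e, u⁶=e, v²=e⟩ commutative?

u·v = uv but v·u = u⁵v, so u·v ≠ v·u and G is not abelian.

Answer: No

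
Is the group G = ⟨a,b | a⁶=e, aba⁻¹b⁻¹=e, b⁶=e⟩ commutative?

Each pair of generators commutes: a·b = ab = b·a. Since the generators pairwise commute, every element of G commutes with every other, so G is abelian.

Answer: Yes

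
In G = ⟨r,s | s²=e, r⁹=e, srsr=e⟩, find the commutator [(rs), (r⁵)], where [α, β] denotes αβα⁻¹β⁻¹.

[(rs), (r⁵)] = (rs)·(r⁵)·(rs)⁻¹·(r⁵)⁻¹.
  (rs) · (r⁵) = r⁵s
  (r⁵s) · (rs) = r⁴
  (r⁴) · (r⁴) = r⁸

Answer: r⁸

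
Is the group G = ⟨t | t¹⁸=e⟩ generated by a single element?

|G| = 18. The element t has order 18 (its powers give 18 distinct elements), so ⟨t⟩ = G and G is cyclic.

Answer: Yes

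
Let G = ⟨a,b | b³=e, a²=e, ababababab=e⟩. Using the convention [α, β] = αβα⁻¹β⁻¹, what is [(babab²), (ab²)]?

[(babab²), (ab²)] = (babab²)·(ab²)·(babab²)⁻¹·(ab²)⁻¹.
  (babab²) · (ab²) = babab²ab²
  (babab²ab²) · (bab²ab²) = ab²ab
  (ab²ab) · (ba) = ab²ab²a

Answer: ab²ab²a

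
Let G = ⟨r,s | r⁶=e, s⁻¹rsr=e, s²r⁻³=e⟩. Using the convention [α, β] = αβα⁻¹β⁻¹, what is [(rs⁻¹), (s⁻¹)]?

[(rs⁻¹), (s⁻¹)] = (rs⁻¹)·(s⁻¹)·(rs⁻¹)⁻¹·(s⁻¹)⁻¹.
  (rs⁻¹) · (s⁻¹) = r⁴
  (r⁴) · (rs) = r²s⁻¹
  (r²s⁻¹) · s = r²

Answer: r²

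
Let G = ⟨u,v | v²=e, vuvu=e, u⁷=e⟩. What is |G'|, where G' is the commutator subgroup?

G' = [G, G] is generated by all commutators. The generator-pair commutators are: [u, v] = u².
The subgroup they normally generate is {e, u, u², u³, u⁴, u⁵, u⁶}, of order 7.
Check: |G/G'| = 14/7 = 2 is the order of the abelianisation.

Answer: 7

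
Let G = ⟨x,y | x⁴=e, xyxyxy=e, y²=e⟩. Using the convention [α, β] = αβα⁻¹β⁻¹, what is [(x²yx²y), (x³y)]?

[(x²yx²y), (x³y)] = (x²yx²y)·(x³y)·(x²yx²y)⁻¹·(x³y)⁻¹.
  (x²yx²y) · (x³y) = x³yx²
  (x³yx²) · (x²yx²y) = xy
  (xy) · (yx) = x²

Answer: x²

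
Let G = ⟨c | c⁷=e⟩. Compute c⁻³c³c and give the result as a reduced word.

Multiply left to right, reducing at each step:
  (c⁴) · c³ = e
  e · c = c

Answer: c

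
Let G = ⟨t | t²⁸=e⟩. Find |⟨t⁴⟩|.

|⟨t⁴⟩| equals the order of t⁴. Compute successive powers until reaching e:
  (t⁴)¹ = t⁴, (t⁴)² = t⁸, (t⁴)³ = t¹², (t⁴)⁴ = t¹⁶, (t⁴)⁵ = t²⁰, (t⁴)⁶ = t²⁴, (t⁴)⁷ = e.
The smallest positive k with (t⁴)ᵏ = e is 7, so |⟨t⁴⟩| = 7.

Answer: 7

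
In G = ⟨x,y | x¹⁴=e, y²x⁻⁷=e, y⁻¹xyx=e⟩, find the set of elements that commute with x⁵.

⟨x⁵⟩ ⊆ C_G(x⁵) since powers of x⁵ commute with x⁵; so |C_G(x⁵)| ≥ |⟨x⁵⟩| = 14.
By orbit–stabilizer, |C_G(x⁵)| = |G| / |conj. class of x⁵| = 28 / 2 = 14.
The 14 elements commuting with x⁵ are {e, x, x², x³, x⁴, x⁵, x⁶, x⁷, x⁸, x⁹, x¹⁰, x¹¹, x¹², x¹³}.

Answer: {e, x, x², x³, x⁴, x⁵, x⁶, x⁷, x⁸, x⁹, x¹⁰, x¹¹, x¹², x¹³}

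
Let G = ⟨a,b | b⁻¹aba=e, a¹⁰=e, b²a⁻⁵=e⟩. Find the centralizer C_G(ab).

⟨ab⟩ ⊆ C_G(ab) since powers of ab commute with ab; so |C_G(ab)| ≥ |⟨ab⟩| = 4.
By orbit–stabilizer, |C_G(ab)| = |G| / |conj. class of ab| = 20 / 5 = 4.
The 4 elements commuting with ab are {e, a⁵, ab, ab⁻¹}.

Answer: {e, a⁵, ab, ab⁻¹}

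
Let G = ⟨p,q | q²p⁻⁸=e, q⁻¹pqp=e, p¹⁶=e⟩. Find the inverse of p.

The order of p is 16 (smallest k with pᵏ = e), so p⁻¹ = p¹⁵ = p¹⁵.
Check: p · (p¹⁵) → p · p¹⁵ = e, giving e as required.

Answer: p¹⁵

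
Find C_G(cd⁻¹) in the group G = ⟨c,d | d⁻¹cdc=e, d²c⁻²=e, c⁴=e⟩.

⟨cd⁻¹⟩ ⊆ C_G(cd⁻¹) since powers of cd⁻¹ commute with cd⁻¹; so |C_G(cd⁻¹)| ≥ |⟨cd⁻¹⟩| = 4.
By orbit–stabilizer, |C_G(cd⁻¹)| = |G| / |conj. class of cd⁻¹| = 8 / 2 = 4.
The 4 elements commuting with cd⁻¹ are {e, c², cd, cd⁻¹}.

Answer: {e, c², cd, cd⁻¹}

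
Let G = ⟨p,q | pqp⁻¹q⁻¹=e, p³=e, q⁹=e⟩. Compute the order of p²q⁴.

Compute successive powers until reaching e:
  (p²q⁴)¹ = p²q⁴, (p²q⁴)² = pq⁸, (p²q⁴)³ = q³, (p²q⁴)⁴ = p²q⁷, (p²q⁴)⁵ = pq², (p²q⁴)⁶ = q⁶, (p²q⁴)⁷ = p²q, (p²q⁴)⁸ = pq⁵, (p²q⁴)⁹ = e.
The smallest positive k with (p²q⁴)ᵏ = e is 9.

Answer: 9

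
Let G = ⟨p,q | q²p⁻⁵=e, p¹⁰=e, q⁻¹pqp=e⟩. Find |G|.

Enumerate words in the generators, reducing via the relations: the distinct elements are
  {e, p, q, pq, p², p³, p⁴, p⁵, p⁶, p⁷, p⁸, p⁹, p²q, p³q, p⁴q, q⁻¹, pq⁻¹, p²q⁻¹, p³q⁻¹, p⁴q⁻¹}.
No further products give new elements, so |G| = 20.

Answer: 20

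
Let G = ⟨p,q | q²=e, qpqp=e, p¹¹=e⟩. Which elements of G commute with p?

⟨p⟩ ⊆ C_G(p) since powers of p commute with p; so |C_G(p)| ≥ |⟨p⟩| = 11.
By orbit–stabilizer, |C_G(p)| = |G| / |conj. class of p| = 22 / 2 = 11.
The 11 elements commuting with p are {e, p, p², p³, p⁴, p⁵, p⁶, p⁷, p⁸, p⁹, p¹⁰}.

Answer: {e, p, p², p³, p⁴, p⁵, p⁶, p⁷, p⁸, p⁹, p¹⁰}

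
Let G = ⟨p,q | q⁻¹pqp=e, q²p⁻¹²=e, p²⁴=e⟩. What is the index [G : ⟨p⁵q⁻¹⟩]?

First find ord(p⁵q⁻¹) by computing successive powers:
  (p⁵q⁻¹)¹ = p⁵q⁻¹, (p⁵q⁻¹)² = p¹², (p⁵q⁻¹)³ = p⁵q, (p⁵q⁻¹)⁴ = e.
So |⟨p⁵q⁻¹⟩| = ord(p⁵q⁻¹) = 4. With |G| = 48, by Lagrange [G : ⟨p⁵q⁻¹⟩] = 48/4 = 12.

Answer: 12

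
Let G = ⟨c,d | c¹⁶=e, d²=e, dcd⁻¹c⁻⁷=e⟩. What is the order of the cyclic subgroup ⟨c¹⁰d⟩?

|⟨c¹⁰d⟩| equals the order of c¹⁰d. Compute successive powers until reaching e:
  (c¹⁰d)¹ = c¹⁰d, (c¹⁰d)² = e.
The smallest positive k with (c¹⁰d)ᵏ = e is 2, so |⟨c¹⁰d⟩| = 2.

Answer: 2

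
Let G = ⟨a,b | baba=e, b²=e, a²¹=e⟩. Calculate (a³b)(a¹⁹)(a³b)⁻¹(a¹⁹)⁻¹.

[(a³b), (a¹⁹)] = (a³b)·(a¹⁹)·(a³b)⁻¹·(a¹⁹)⁻¹.
  (a³b) · (a¹⁹) = a⁵b
  (a⁵b) · (a³b) = a²
  (a²) · (a²) = a⁴

Answer: a⁴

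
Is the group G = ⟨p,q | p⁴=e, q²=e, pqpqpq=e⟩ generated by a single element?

Every cyclic group is abelian. But p·q = pq while q·p = qp, so p·q ≠ q·p and G is not abelian. Hence G is not cyclic.

Answer: No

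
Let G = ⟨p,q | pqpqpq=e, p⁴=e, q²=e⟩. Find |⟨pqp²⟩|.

|⟨pqp²⟩| equals the order of pqp². Compute successive powers until reaching e:
  (pqp²)¹ = pqp², (pqp²)² = p²qp³, (pqp²)³ = e.
The smallest positive k with (pqp²)ᵏ = e is 3, so |⟨pqp²⟩| = 3.

Answer: 3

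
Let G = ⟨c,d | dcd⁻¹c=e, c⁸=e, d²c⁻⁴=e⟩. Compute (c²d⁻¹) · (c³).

Compute (c²d⁻¹) · (c³) by multiplying left to right and reducing via the relations at each step:
  (c²d⁻¹) · c³ = c³d

Answer: c³d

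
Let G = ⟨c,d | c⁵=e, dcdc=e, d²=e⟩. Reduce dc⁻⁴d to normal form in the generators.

Multiply left to right, reducing at each step:
  d · c⁻⁴ = c⁴d
  (c⁴d) · d = c⁴

Answer: c⁴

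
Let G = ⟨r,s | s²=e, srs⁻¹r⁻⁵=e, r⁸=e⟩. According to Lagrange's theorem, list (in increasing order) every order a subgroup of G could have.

|G| = 16 = 2⁴. By Lagrange's theorem the order of any subgroup divides 16; the divisors of 16 are 1, 2, 4, 8, 16.

Answer: 1, 2, 4, 8, 16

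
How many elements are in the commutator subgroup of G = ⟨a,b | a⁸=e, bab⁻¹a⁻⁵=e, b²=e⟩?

G' = [G, G] is generated by all commutators. The generator-pair commutators are: [a, b] = a⁴.
The subgroup they normally generate is {e, a⁴}, of order 2.
Check: |G/G'| = 16/2 = 8 is the order of the abelianisation.

Answer: 2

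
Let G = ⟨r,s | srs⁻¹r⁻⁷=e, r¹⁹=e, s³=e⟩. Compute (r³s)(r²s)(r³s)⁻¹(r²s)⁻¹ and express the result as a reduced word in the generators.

[(r³s), (r²s)] = (r³s)·(r²s)·(r³s)⁻¹·(r²s)⁻¹.
  (r³s) · (r²s) = r¹⁷s²
  (r¹⁷s²) · (r⁵s²) = r¹⁵s
  (r¹⁵s) · (r¹⁶s²) = r¹³

Answer: r¹³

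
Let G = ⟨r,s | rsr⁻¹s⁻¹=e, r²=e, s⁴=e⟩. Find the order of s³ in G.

Compute successive powers until reaching e:
  (s³)¹ = s³, (s³)² = s², (s³)³ = s, (s³)⁴ = e.
The smallest positive k with (s³)ᵏ = e is 4.

Answer: 4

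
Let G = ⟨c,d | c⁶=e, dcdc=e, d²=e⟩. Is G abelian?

c·d = cd but d·c = c⁵d, so c·d ≠ d·c and G is not abelian.

Answer: No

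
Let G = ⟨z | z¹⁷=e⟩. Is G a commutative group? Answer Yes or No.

G has a single generator, so G is cyclic and hence abelian.

Answer: Yes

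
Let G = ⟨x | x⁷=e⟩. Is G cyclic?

|G| = 7. The element x has order 7 (its powers give 7 distinct elements), so ⟨x⟩ = G and G is cyclic.

Answer: Yes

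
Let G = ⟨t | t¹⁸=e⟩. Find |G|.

G is generated by a single element, so G is cyclic. The relator gives t¹⁸ = e and no smaller power is forced to be e, so the 18 powers {e, t, t², t³, t⁴, t⁵, t⁶, t⁷, t⁸, t⁹, t¹², t¹³, t¹¹, t¹⁰, t¹⁴, t¹⁵, t¹⁶, t¹⁷} are distinct. Hence |G| = 18.

Answer: 18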